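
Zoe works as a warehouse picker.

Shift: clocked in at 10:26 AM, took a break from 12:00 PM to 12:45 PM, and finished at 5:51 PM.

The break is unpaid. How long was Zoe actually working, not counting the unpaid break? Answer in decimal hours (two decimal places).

6.67 hours

Shift: 10:26 AM–5:51 PM = 7 h 25 min; less 45 min break → 6 h 40 min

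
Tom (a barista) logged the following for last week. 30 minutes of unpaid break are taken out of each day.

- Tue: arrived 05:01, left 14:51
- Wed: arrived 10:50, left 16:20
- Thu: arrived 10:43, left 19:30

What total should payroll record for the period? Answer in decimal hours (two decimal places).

Tue: 05:01–14:51 = 9 h 50 min; less 30 min break → 9 h 20 min
Wed: 10:50–16:20 = 5 h 30 min; less 30 min break → 5 h 0 min
Thu: 10:43–19:30 = 8 h 47 min; less 30 min break → 8 h 17 min
Total: 9 h 20 min + 5 h 0 min + 8 h 17 min = 22 h 37 min.

22.62 hours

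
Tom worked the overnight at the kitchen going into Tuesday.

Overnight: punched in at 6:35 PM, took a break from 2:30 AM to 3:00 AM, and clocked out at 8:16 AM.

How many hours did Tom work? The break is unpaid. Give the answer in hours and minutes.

13 h 11 min

Overnight: 6:35 PM → midnight = 5 h 25 min; midnight → 8:16 AM = 8 h 16 min; span 13 h 41 min; less 30 min break → 13 h 11 min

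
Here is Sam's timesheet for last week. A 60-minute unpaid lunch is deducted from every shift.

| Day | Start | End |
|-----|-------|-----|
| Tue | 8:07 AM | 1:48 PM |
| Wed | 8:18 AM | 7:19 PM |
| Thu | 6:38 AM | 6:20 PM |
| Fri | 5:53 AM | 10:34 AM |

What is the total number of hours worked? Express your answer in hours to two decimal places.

29.08 hours

Tue: 8:07 AM–1:48 PM = 5 h 41 min; less 60 min break → 4 h 41 min
Wed: 8:18 AM–7:19 PM = 11 h 1 min; less 60 min break → 10 h 1 min
Thu: 6:38 AM–6:20 PM = 11 h 42 min; less 60 min break → 10 h 42 min
Fri: 5:53 AM–10:34 AM = 4 h 41 min; less 60 min break → 3 h 41 min
Total: 4 h 41 min + 10 h 1 min + 10 h 42 min + 3 h 41 min = 29 h 5 min.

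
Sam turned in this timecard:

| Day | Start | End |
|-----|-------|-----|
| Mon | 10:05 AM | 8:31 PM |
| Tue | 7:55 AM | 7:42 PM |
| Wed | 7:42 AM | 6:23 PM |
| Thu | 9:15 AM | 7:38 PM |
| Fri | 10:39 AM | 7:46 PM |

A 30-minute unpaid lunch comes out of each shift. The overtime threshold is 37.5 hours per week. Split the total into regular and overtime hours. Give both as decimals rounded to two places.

Regular 37.50 hours, overtime 12.40 hours

Mon: 10:05 AM–8:31 PM = 10 h 26 min; less 30 min break → 9 h 56 min
Tue: 7:55 AM–7:42 PM = 11 h 47 min; less 30 min break → 11 h 17 min
Wed: 7:42 AM–6:23 PM = 10 h 41 min; less 30 min break → 10 h 11 min
Thu: 9:15 AM–7:38 PM = 10 h 23 min; less 30 min break → 9 h 53 min
Fri: 10:39 AM–7:46 PM = 9 h 7 min; less 30 min break → 8 h 37 min
Total worked: 49 h 54 min = 49.90 h.
Threshold 37.5 h → overtime 12 h 24 min, regular 37 h 30 min.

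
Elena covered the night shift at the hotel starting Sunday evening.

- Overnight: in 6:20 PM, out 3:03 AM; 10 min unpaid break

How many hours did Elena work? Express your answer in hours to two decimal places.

8.55 hours

Overnight: 6:20 PM → midnight = 5 h 40 min; midnight → 3:03 AM = 3 h 3 min; span 8 h 43 min; less 10 min break → 8 h 33 min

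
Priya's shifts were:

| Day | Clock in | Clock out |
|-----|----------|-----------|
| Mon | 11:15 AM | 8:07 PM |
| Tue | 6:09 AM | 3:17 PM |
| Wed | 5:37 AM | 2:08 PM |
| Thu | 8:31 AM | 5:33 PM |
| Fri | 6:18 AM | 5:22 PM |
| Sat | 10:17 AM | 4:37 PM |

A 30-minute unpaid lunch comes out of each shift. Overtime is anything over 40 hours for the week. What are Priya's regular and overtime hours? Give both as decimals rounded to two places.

Mon: 11:15 AM–8:07 PM = 8 h 52 min; less 30 min break → 8 h 22 min
Tue: 6:09 AM–3:17 PM = 9 h 8 min; less 30 min break → 8 h 38 min
Wed: 5:37 AM–2:08 PM = 8 h 31 min; less 30 min break → 8 h 1 min
Thu: 8:31 AM–5:33 PM = 9 h 2 min; less 30 min break → 8 h 32 min
Fri: 6:18 AM–5:22 PM = 11 h 4 min; less 30 min break → 10 h 34 min
Sat: 10:17 AM–4:37 PM = 6 h 20 min; less 30 min break → 5 h 50 min
Total worked: 49 h 57 min = 49.95 h.
Threshold 40 h → overtime 9 h 57 min, regular 40 h 0 min.

Regular 40.00 hours, overtime 9.95 hours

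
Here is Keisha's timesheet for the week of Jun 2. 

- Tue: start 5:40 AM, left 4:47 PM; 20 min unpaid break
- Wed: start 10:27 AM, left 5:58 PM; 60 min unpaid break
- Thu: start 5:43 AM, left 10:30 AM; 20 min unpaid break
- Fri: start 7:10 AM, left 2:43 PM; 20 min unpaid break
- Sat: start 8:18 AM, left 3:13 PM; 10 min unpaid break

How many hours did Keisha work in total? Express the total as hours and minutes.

Tue: 5:40 AM–4:47 PM = 11 h 7 min; less 20 min break → 10 h 47 min
Wed: 10:27 AM–5:58 PM = 7 h 31 min; less 60 min break → 6 h 31 min
Thu: 5:43 AM–10:30 AM = 4 h 47 min; less 20 min break → 4 h 27 min
Fri: 7:10 AM–2:43 PM = 7 h 33 min; less 20 min break → 7 h 13 min
Sat: 8:18 AM–3:13 PM = 6 h 55 min; less 10 min break → 6 h 45 min
Total: 10 h 47 min + 6 h 31 min + 4 h 27 min + 7 h 13 min + 6 h 45 min = 35 h 43 min.

35 h 43 min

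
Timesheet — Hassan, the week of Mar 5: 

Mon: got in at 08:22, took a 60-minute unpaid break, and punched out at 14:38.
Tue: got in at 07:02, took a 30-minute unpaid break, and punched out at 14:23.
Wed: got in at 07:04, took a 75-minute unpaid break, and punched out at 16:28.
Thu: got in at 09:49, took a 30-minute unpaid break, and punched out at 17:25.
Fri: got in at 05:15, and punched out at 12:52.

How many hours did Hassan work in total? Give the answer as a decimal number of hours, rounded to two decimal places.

Mon: 08:22–14:38 = 6 h 16 min; less 60 min break → 5 h 16 min
Tue: 07:02–14:23 = 7 h 21 min; less 30 min break → 6 h 51 min
Wed: 07:04–16:28 = 9 h 24 min; less 75 min break → 8 h 9 min
Thu: 09:49–17:25 = 7 h 36 min; less 30 min break → 7 h 6 min
Fri: 05:15–12:52 = 7 h 37 min
Total: 5 h 16 min + 6 h 51 min + 8 h 9 min + 7 h 6 min + 7 h 37 min = 34 h 59 min.

34.98 hours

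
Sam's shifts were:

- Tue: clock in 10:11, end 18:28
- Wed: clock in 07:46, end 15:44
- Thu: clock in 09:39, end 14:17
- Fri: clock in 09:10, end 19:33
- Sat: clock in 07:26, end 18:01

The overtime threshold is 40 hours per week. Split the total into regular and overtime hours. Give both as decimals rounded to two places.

Regular 40.00 hours, overtime 1.85 hours

Tue: 10:11–18:28 = 8 h 17 min
Wed: 07:46–15:44 = 7 h 58 min
Thu: 09:39–14:17 = 4 h 38 min
Fri: 09:10–19:33 = 10 h 23 min
Sat: 07:26–18:01 = 10 h 35 min
Total worked: 41 h 51 min = 41.85 h.
Threshold 40 h → overtime 1 h 51 min, regular 40 h 0 min.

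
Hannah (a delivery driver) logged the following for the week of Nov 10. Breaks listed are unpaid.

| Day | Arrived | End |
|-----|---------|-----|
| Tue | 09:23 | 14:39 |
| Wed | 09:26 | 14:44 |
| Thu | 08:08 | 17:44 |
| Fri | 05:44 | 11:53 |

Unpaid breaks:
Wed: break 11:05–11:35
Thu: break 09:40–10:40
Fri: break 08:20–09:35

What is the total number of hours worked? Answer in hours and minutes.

Tue: 09:23–14:39 = 5 h 16 min
Wed: 09:26–14:44 = 5 h 18 min; less 30 min break → 4 h 48 min
Thu: 08:08–17:44 = 9 h 36 min; less 60 min break → 8 h 36 min
Fri: 05:44–11:53 = 6 h 9 min; less 75 min break → 4 h 54 min
Total: 5 h 16 min + 4 h 48 min + 8 h 36 min + 4 h 54 min = 23 h 34 min.

23 h 34 min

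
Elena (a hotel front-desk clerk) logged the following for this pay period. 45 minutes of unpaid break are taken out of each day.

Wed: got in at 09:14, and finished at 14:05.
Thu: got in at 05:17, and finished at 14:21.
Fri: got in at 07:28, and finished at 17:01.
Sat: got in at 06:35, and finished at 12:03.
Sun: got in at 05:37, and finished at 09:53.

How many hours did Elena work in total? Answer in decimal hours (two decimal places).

29.45 hours

Wed: 09:14–14:05 = 4 h 51 min; less 45 min break → 4 h 6 min
Thu: 05:17–14:21 = 9 h 4 min; less 45 min break → 8 h 19 min
Fri: 07:28–17:01 = 9 h 33 min; less 45 min break → 8 h 48 min
Sat: 06:35–12:03 = 5 h 28 min; less 45 min break → 4 h 43 min
Sun: 05:37–09:53 = 4 h 16 min; less 45 min break → 3 h 31 min
Total: 4 h 6 min + 8 h 19 min + 8 h 48 min + 4 h 43 min + 3 h 31 min = 29 h 27 min.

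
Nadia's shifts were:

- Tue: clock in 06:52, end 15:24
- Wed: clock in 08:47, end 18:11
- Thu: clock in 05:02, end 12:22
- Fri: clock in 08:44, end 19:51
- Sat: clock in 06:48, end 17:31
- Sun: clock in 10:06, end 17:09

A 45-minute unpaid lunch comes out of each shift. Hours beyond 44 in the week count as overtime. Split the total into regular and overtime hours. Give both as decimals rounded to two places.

Regular 44.00 hours, overtime 5.65 hours

Tue: 06:52–15:24 = 8 h 32 min; less 45 min break → 7 h 47 min
Wed: 08:47–18:11 = 9 h 24 min; less 45 min break → 8 h 39 min
Thu: 05:02–12:22 = 7 h 20 min; less 45 min break → 6 h 35 min
Fri: 08:44–19:51 = 11 h 7 min; less 45 min break → 10 h 22 min
Sat: 06:48–17:31 = 10 h 43 min; less 45 min break → 9 h 58 min
Sun: 10:06–17:09 = 7 h 3 min; less 45 min break → 6 h 18 min
Total worked: 49 h 39 min = 49.65 h.
Threshold 44 h → overtime 5 h 39 min, regular 44 h 0 min.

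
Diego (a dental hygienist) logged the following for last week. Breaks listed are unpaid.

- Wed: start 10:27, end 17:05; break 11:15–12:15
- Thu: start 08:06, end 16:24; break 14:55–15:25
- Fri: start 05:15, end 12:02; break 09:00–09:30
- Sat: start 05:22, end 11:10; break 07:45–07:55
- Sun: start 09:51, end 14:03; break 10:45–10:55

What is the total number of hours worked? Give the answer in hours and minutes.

29 h 23 min

Wed: 10:27–17:05 = 6 h 38 min; less 60 min break → 5 h 38 min
Thu: 08:06–16:24 = 8 h 18 min; less 30 min break → 7 h 48 min
Fri: 05:15–12:02 = 6 h 47 min; less 30 min break → 6 h 17 min
Sat: 05:22–11:10 = 5 h 48 min; less 10 min break → 5 h 38 min
Sun: 09:51–14:03 = 4 h 12 min; less 10 min break → 4 h 2 min
Total: 5 h 38 min + 7 h 48 min + 6 h 17 min + 5 h 38 min + 4 h 2 min = 29 h 23 min.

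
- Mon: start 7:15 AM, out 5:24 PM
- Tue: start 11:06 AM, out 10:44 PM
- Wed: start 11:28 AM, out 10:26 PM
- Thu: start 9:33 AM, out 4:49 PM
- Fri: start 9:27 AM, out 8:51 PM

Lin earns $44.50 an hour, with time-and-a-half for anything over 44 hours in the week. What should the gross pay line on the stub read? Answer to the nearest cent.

Mon: 7:15 AM–5:24 PM = 10 h 9 min
Tue: 11:06 AM–10:44 PM = 11 h 38 min
Wed: 11:28 AM–10:26 PM = 10 h 58 min
Thu: 9:33 AM–4:49 PM = 7 h 16 min
Fri: 9:27 AM–8:51 PM = 11 h 24 min
Total worked: 51 h 25 min = 3085 min.
Regular 44 h 0 min = 2640 min at $44.50/h; overtime 7 h 25 min = 445 min at $66.75/h.
Pay = (2640 × $44.50 + 445 × $66.75) ÷ 60 = $2453.06.

$2453.06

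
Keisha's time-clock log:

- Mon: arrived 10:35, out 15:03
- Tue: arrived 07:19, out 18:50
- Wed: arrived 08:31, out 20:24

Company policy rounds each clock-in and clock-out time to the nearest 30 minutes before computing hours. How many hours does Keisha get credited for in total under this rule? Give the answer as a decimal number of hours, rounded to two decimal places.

Mon: in 10:35→10:30, out 15:03→15:00; 4 h 30 min
Tue: in 07:19→07:30, out 18:50→19:00; 11 h 30 min
Wed: in 08:31→08:30, out 20:24→20:30; 12 h 0 min
Total credited: 28 h 0 min.

28.00 hours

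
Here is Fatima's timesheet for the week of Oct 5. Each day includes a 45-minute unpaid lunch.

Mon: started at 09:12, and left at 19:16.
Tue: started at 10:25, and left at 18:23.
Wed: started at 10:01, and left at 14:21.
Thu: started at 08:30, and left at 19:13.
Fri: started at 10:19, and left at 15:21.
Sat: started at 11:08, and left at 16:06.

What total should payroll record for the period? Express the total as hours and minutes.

38 h 35 min

Mon: 09:12–19:16 = 10 h 4 min; less 45 min break → 9 h 19 min
Tue: 10:25–18:23 = 7 h 58 min; less 45 min break → 7 h 13 min
Wed: 10:01–14:21 = 4 h 20 min; less 45 min break → 3 h 35 min
Thu: 08:30–19:13 = 10 h 43 min; less 45 min break → 9 h 58 min
Fri: 10:19–15:21 = 5 h 2 min; less 45 min break → 4 h 17 min
Sat: 11:08–16:06 = 4 h 58 min; less 45 min break → 4 h 13 min
Total: 9 h 19 min + 7 h 13 min + 3 h 35 min + 9 h 58 min + 4 h 17 min + 4 h 13 min = 38 h 35 min.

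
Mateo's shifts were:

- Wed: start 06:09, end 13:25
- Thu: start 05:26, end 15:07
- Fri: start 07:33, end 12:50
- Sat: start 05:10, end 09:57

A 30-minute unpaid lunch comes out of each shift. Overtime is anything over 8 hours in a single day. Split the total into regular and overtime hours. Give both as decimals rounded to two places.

Wed: 06:09–13:25 = 7 h 16 min; less 30 min break → 6 h 46 min
Thu: 05:26–15:07 = 9 h 41 min; less 30 min break → 9 h 11 min
Fri: 07:33–12:50 = 5 h 17 min; less 30 min break → 4 h 47 min
Sat: 05:10–09:57 = 4 h 47 min; less 30 min break → 4 h 17 min
Wed reg 6 h 46 min / OT 0 h 0 min; Thu reg 8 h 0 min / OT 1 h 11 min; Fri reg 4 h 47 min / OT 0 h 0 min; Sat reg 4 h 17 min / OT 0 h 0 min.
Totals: regular 23 h 50 min, overtime 1 h 11 min.

Regular 23.83 hours, overtime 1.18 hours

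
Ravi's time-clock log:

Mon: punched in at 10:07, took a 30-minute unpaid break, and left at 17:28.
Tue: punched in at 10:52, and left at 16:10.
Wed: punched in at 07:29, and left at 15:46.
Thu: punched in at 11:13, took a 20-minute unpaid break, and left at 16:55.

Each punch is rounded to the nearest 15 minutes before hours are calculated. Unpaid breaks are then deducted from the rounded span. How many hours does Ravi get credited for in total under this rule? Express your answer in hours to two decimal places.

26.17 hours

Mon: in 10:07→10:00, out 17:28→17:30; 7 h 30 min − 30 min = 7 h 0 min
Tue: in 10:52→10:45, out 16:10→16:15; 5 h 30 min
Wed: in 07:29→07:30, out 15:46→15:45; 8 h 15 min
Thu: in 11:13→11:15, out 16:55→17:00; 5 h 45 min − 20 min = 5 h 25 min
Total credited: 26 h 10 min.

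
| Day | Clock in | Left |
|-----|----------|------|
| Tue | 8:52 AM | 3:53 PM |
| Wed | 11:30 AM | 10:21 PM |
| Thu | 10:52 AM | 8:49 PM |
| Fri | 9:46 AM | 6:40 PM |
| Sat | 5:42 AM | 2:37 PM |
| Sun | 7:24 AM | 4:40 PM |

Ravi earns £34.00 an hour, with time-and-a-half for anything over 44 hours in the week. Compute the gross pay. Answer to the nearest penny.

Tue: 8:52 AM–3:53 PM = 7 h 1 min
Wed: 11:30 AM–10:21 PM = 10 h 51 min
Thu: 10:52 AM–8:49 PM = 9 h 57 min
Fri: 9:46 AM–6:40 PM = 8 h 54 min
Sat: 5:42 AM–2:37 PM = 8 h 55 min
Sun: 7:24 AM–4:40 PM = 9 h 16 min
Total worked: 54 h 54 min = 3294 min.
Regular 44 h 0 min = 2640 min at £34.00/h; overtime 10 h 54 min = 654 min at £51.00/h.
Pay = (2640 × £34.00 + 654 × £51.00) ÷ 60 = £2051.90.

£2051.90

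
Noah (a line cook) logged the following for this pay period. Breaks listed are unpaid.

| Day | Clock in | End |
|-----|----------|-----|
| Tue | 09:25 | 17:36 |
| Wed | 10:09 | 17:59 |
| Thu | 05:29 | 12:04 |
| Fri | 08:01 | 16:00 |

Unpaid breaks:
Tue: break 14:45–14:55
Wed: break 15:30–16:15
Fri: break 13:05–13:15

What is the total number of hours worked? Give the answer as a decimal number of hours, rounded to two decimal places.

Tue: 09:25–17:36 = 8 h 11 min; less 10 min break → 8 h 1 min
Wed: 10:09–17:59 = 7 h 50 min; less 45 min break → 7 h 5 min
Thu: 05:29–12:04 = 6 h 35 min
Fri: 08:01–16:00 = 7 h 59 min; less 10 min break → 7 h 49 min
Total: 8 h 1 min + 7 h 5 min + 6 h 35 min + 7 h 49 min = 29 h 30 min.

29.50 hours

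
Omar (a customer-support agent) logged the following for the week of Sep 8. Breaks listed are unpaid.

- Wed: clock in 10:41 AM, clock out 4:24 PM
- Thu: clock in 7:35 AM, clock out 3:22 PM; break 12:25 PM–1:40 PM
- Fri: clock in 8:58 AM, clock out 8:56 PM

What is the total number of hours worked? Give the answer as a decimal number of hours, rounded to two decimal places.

Wed: 10:41 AM–4:24 PM = 5 h 43 min
Thu: 7:35 AM–3:22 PM = 7 h 47 min; less 75 min break → 6 h 32 min
Fri: 8:58 AM–8:56 PM = 11 h 58 min
Total: 5 h 43 min + 6 h 32 min + 11 h 58 min = 24 h 13 min.

24.22 hours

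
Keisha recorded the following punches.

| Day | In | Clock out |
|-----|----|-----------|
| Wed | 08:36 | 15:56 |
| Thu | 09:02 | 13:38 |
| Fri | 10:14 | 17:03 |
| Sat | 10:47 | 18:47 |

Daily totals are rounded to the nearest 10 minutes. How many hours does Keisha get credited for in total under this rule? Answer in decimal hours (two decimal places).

26.83 hours

Wed: 08:36–15:56 = 7 h 20 min → rounds to 7 h 20 min
Thu: 09:02–13:38 = 4 h 36 min → rounds to 4 h 40 min
Fri: 10:14–17:03 = 6 h 49 min → rounds to 6 h 50 min
Sat: 10:47–18:47 = 8 h 0 min → rounds to 8 h 0 min
Total credited: 26 h 50 min.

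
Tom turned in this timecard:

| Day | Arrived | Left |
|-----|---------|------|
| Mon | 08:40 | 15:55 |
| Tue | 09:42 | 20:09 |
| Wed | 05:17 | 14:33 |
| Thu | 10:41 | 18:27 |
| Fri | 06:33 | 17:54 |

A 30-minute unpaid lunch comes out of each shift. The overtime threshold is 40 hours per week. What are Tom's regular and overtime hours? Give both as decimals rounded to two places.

Regular 40.00 hours, overtime 3.58 hours

Mon: 08:40–15:55 = 7 h 15 min; less 30 min break → 6 h 45 min
Tue: 09:42–20:09 = 10 h 27 min; less 30 min break → 9 h 57 min
Wed: 05:17–14:33 = 9 h 16 min; less 30 min break → 8 h 46 min
Thu: 10:41–18:27 = 7 h 46 min; less 30 min break → 7 h 16 min
Fri: 06:33–17:54 = 11 h 21 min; less 30 min break → 10 h 51 min
Total worked: 43 h 35 min = 43.58 h.
Threshold 40 h → overtime 3 h 35 min, regular 40 h 0 min.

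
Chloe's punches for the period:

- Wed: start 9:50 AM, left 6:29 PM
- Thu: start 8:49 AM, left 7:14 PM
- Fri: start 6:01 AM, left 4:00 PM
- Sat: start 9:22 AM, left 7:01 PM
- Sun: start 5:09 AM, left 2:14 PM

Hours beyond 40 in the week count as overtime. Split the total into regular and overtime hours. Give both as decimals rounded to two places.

Wed: 9:50 AM–6:29 PM = 8 h 39 min
Thu: 8:49 AM–7:14 PM = 10 h 25 min
Fri: 6:01 AM–4:00 PM = 9 h 59 min
Sat: 9:22 AM–7:01 PM = 9 h 39 min
Sun: 5:09 AM–2:14 PM = 9 h 5 min
Total worked: 47 h 47 min = 47.78 h.
Threshold 40 h → overtime 7 h 47 min, regular 40 h 0 min.

Regular 40.00 hours, overtime 7.78 hours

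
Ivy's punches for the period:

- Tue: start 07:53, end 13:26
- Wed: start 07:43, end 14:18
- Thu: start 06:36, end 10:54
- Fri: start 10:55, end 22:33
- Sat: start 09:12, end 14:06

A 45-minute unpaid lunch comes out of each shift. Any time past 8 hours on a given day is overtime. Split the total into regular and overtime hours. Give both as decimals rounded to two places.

Regular 26.33 hours, overtime 2.88 hours

Tue: 07:53–13:26 = 5 h 33 min; less 45 min break → 4 h 48 min
Wed: 07:43–14:18 = 6 h 35 min; less 45 min break → 5 h 50 min
Thu: 06:36–10:54 = 4 h 18 min; less 45 min break → 3 h 33 min
Fri: 10:55–22:33 = 11 h 38 min; less 45 min break → 10 h 53 min
Sat: 09:12–14:06 = 4 h 54 min; less 45 min break → 4 h 9 min
Tue reg 4 h 48 min / OT 0 h 0 min; Wed reg 5 h 50 min / OT 0 h 0 min; Thu reg 3 h 33 min / OT 0 h 0 min; Fri reg 8 h 0 min / OT 2 h 53 min; Sat reg 4 h 9 min / OT 0 h 0 min.
Totals: regular 26 h 20 min, overtime 2 h 53 min.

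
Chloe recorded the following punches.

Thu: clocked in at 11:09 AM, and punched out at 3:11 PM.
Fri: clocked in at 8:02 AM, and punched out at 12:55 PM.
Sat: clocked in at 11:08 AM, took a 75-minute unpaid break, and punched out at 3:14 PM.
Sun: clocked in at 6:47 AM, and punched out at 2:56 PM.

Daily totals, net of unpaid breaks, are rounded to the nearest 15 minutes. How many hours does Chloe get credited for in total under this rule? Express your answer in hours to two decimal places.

Thu: 11:09 AM–3:11 PM = 4 h 2 min → rounds to 4 h 0 min
Fri: 8:02 AM–12:55 PM = 4 h 53 min → rounds to 5 h 0 min
Sat: 11:08 AM–3:14 PM = 4 h 6 min − 75 min = 2 h 51 min → rounds to 2 h 45 min
Sun: 6:47 AM–2:56 PM = 8 h 9 min → rounds to 8 h 15 min
Total credited: 20 h 0 min.

20.00 hours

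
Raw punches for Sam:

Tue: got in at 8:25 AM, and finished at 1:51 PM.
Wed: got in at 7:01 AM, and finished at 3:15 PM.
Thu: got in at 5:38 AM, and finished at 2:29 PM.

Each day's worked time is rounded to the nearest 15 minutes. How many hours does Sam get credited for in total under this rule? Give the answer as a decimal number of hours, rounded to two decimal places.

22.50 hours

Tue: 8:25 AM–1:51 PM = 5 h 26 min → rounds to 5 h 30 min
Wed: 7:01 AM–3:15 PM = 8 h 14 min → rounds to 8 h 15 min
Thu: 5:38 AM–2:29 PM = 8 h 51 min → rounds to 8 h 45 min
Total credited: 22 h 30 min.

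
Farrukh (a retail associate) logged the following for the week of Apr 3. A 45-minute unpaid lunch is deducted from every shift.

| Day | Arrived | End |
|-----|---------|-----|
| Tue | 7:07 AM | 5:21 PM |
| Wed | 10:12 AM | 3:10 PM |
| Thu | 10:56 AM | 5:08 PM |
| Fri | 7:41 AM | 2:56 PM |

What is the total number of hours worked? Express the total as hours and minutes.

Tue: 7:07 AM–5:21 PM = 10 h 14 min; less 45 min break → 9 h 29 min
Wed: 10:12 AM–3:10 PM = 4 h 58 min; less 45 min break → 4 h 13 min
Thu: 10:56 AM–5:08 PM = 6 h 12 min; less 45 min break → 5 h 27 min
Fri: 7:41 AM–2:56 PM = 7 h 15 min; less 45 min break → 6 h 30 min
Total: 9 h 29 min + 4 h 13 min + 5 h 27 min + 6 h 30 min = 25 h 39 min.

25 h 39 min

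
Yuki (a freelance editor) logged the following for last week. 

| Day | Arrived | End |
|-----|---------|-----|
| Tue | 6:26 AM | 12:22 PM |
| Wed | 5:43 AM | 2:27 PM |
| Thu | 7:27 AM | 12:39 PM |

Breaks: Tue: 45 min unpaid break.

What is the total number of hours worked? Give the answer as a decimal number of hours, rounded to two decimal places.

19.12 hours

Tue: 6:26 AM–12:22 PM = 5 h 56 min; less 45 min break → 5 h 11 min
Wed: 5:43 AM–2:27 PM = 8 h 44 min
Thu: 7:27 AM–12:39 PM = 5 h 12 min
Total: 5 h 11 min + 8 h 44 min + 5 h 12 min = 19 h 7 min.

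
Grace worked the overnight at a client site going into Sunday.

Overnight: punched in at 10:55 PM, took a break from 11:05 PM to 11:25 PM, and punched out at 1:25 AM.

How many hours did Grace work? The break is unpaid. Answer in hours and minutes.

Overnight: 10:55 PM → midnight = 1 h 5 min; midnight → 1:25 AM = 1 h 25 min; span 2 h 30 min; less 20 min break → 2 h 10 min

2 h 10 min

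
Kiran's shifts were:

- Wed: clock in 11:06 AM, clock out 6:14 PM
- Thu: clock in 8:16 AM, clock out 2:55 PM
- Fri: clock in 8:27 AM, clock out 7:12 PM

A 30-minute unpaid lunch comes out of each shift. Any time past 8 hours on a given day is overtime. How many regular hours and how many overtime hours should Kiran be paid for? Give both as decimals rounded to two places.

Wed: 11:06 AM–6:14 PM = 7 h 8 min; less 30 min break → 6 h 38 min
Thu: 8:16 AM–2:55 PM = 6 h 39 min; less 30 min break → 6 h 9 min
Fri: 8:27 AM–7:12 PM = 10 h 45 min; less 30 min break → 10 h 15 min
Wed reg 6 h 38 min / OT 0 h 0 min; Thu reg 6 h 9 min / OT 0 h 0 min; Fri reg 8 h 0 min / OT 2 h 15 min.
Totals: regular 20 h 47 min, overtime 2 h 15 min.

Regular 20.78 hours, overtime 2.25 hours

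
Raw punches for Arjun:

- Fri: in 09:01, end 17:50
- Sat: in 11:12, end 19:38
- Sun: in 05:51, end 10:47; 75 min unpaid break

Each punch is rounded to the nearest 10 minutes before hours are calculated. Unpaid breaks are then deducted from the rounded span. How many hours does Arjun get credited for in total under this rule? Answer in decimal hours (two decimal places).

Fri: in 09:01→09:00, out 17:50→17:50; 8 h 50 min
Sat: in 11:12→11:10, out 19:38→19:40; 8 h 30 min
Sun: in 05:51→05:50, out 10:47→10:50; 5 h 0 min − 75 min = 3 h 45 min
Total credited: 21 h 5 min.

21.08 hours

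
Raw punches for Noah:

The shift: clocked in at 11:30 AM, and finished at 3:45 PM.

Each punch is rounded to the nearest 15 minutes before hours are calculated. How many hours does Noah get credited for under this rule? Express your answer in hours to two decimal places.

The shift: in 11:30 AM→11:30 AM, out 3:45 PM→3:45 PM; 4 h 15 min

4.25 hours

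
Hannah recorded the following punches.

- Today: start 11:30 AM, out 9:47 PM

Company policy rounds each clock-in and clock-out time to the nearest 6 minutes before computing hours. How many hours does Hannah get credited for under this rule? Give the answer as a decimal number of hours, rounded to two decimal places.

10.30 hours

Today: in 11:30 AM→11:30 AM, out 9:47 PM→9:48 PM; 10 h 18 min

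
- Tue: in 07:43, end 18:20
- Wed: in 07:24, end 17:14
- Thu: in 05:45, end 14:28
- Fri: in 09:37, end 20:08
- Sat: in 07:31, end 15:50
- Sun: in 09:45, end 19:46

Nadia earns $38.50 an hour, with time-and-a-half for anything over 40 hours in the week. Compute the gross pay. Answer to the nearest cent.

$2580.46

Tue: 07:43–18:20 = 10 h 37 min
Wed: 07:24–17:14 = 9 h 50 min
Thu: 05:45–14:28 = 8 h 43 min
Fri: 09:37–20:08 = 10 h 31 min
Sat: 07:31–15:50 = 8 h 19 min
Sun: 09:45–19:46 = 10 h 1 min
Total worked: 58 h 1 min = 3481 min.
Regular 40 h 0 min = 2400 min at $38.50/h; overtime 18 h 1 min = 1081 min at $57.75/h.
Pay = (2400 × $38.50 + 1081 × $57.75) ÷ 60 = $2580.46.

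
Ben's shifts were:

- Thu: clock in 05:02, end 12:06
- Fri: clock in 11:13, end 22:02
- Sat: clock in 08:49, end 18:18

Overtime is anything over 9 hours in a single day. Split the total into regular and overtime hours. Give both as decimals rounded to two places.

Regular 25.07 hours, overtime 2.30 hours

Thu: 05:02–12:06 = 7 h 4 min
Fri: 11:13–22:02 = 10 h 49 min
Sat: 08:49–18:18 = 9 h 29 min
Thu reg 7 h 4 min / OT 0 h 0 min; Fri reg 9 h 0 min / OT 1 h 49 min; Sat reg 9 h 0 min / OT 0 h 29 min.
Totals: regular 25 h 4 min, overtime 2 h 18 min.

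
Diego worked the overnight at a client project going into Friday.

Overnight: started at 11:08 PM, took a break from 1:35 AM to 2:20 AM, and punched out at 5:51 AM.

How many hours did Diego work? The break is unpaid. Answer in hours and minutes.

5 h 58 min

Overnight: 11:08 PM → midnight = 0 h 52 min; midnight → 5:51 AM = 5 h 51 min; span 6 h 43 min; less 45 min break → 5 h 58 min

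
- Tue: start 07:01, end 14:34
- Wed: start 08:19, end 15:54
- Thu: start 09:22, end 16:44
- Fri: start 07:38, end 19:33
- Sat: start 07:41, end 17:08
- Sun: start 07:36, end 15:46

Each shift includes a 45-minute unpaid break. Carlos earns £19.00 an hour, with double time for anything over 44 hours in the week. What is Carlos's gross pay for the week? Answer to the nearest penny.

£970.27

Tue: 07:01–14:34 = 7 h 33 min; less 45 min break → 6 h 48 min
Wed: 08:19–15:54 = 7 h 35 min; less 45 min break → 6 h 50 min
Thu: 09:22–16:44 = 7 h 22 min; less 45 min break → 6 h 37 min
Fri: 07:38–19:33 = 11 h 55 min; less 45 min break → 11 h 10 min
Sat: 07:41–17:08 = 9 h 27 min; less 45 min break → 8 h 42 min
Sun: 07:36–15:46 = 8 h 10 min; less 45 min break → 7 h 25 min
Total worked: 47 h 32 min = 2852 min.
Regular 44 h 0 min = 2640 min at £19.00/h; overtime 3 h 32 min = 212 min at £38.00/h.
Pay = (2640 × £19.00 + 212 × £38.00) ÷ 60 = £970.27.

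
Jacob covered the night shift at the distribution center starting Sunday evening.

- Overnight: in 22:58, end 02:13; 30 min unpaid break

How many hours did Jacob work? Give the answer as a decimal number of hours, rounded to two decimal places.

Overnight: 22:58 → midnight = 1 h 2 min; midnight → 02:13 = 2 h 13 min; span 3 h 15 min; less 30 min break → 2 h 45 min

2.75 hours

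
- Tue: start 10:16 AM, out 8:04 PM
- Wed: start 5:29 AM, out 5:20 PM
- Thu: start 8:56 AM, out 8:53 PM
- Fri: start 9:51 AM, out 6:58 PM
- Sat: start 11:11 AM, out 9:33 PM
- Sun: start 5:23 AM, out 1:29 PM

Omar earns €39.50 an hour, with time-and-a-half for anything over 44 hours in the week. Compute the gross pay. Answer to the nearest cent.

€2756.11

Tue: 10:16 AM–8:04 PM = 9 h 48 min
Wed: 5:29 AM–5:20 PM = 11 h 51 min
Thu: 8:56 AM–8:53 PM = 11 h 57 min
Fri: 9:51 AM–6:58 PM = 9 h 7 min
Sat: 11:11 AM–9:33 PM = 10 h 22 min
Sun: 5:23 AM–1:29 PM = 8 h 6 min
Total worked: 61 h 11 min = 3671 min.
Regular 44 h 0 min = 2640 min at €39.50/h; overtime 17 h 11 min = 1031 min at €59.25/h.
Pay = (2640 × €39.50 + 1031 × €59.25) ÷ 60 = €2756.11.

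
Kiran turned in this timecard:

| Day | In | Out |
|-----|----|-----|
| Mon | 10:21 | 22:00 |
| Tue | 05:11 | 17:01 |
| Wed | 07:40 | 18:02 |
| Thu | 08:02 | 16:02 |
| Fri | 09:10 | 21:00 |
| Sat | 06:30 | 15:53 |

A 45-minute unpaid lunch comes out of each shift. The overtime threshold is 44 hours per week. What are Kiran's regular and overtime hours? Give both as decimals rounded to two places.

Regular 44.00 hours, overtime 14.57 hours

Mon: 10:21–22:00 = 11 h 39 min; less 45 min break → 10 h 54 min
Tue: 05:11–17:01 = 11 h 50 min; less 45 min break → 11 h 5 min
Wed: 07:40–18:02 = 10 h 22 min; less 45 min break → 9 h 37 min
Thu: 08:02–16:02 = 8 h 0 min; less 45 min break → 7 h 15 min
Fri: 09:10–21:00 = 11 h 50 min; less 45 min break → 11 h 5 min
Sat: 06:30–15:53 = 9 h 23 min; less 45 min break → 8 h 38 min
Total worked: 58 h 34 min = 58.57 h.
Threshold 44 h → overtime 14 h 34 min, regular 44 h 0 min.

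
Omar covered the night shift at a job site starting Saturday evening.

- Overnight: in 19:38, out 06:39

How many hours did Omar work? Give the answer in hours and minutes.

Overnight: 19:38 → midnight = 4 h 22 min; midnight → 06:39 = 6 h 39 min; span 11 h 1 min

11 h 1 min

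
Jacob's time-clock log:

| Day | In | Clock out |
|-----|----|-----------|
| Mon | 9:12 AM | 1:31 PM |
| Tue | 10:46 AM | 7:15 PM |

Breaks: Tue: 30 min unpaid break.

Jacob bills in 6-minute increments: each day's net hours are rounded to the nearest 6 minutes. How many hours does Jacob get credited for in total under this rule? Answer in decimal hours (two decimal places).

Mon: 9:12 AM–1:31 PM = 4 h 19 min → rounds to 4 h 18 min
Tue: 10:46 AM–7:15 PM = 8 h 29 min − 30 min = 7 h 59 min → rounds to 8 h 0 min
Total credited: 12 h 18 min.

12.30 hours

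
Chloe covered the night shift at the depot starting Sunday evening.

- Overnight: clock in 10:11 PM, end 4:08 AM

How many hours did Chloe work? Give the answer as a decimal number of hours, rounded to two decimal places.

Overnight: 10:11 PM → midnight = 1 h 49 min; midnight → 4:08 AM = 4 h 8 min; span 5 h 57 min

5.95 hours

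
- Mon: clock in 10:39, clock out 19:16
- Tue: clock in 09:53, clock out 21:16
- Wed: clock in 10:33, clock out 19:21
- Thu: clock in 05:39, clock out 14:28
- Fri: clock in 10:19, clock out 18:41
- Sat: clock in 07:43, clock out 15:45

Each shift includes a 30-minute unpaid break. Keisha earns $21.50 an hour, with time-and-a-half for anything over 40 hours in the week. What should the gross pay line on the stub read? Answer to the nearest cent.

$1215.29

Mon: 10:39–19:16 = 8 h 37 min; less 30 min break → 8 h 7 min
Tue: 09:53–21:16 = 11 h 23 min; less 30 min break → 10 h 53 min
Wed: 10:33–19:21 = 8 h 48 min; less 30 min break → 8 h 18 min
Thu: 05:39–14:28 = 8 h 49 min; less 30 min break → 8 h 19 min
Fri: 10:19–18:41 = 8 h 22 min; less 30 min break → 7 h 52 min
Sat: 07:43–15:45 = 8 h 2 min; less 30 min break → 7 h 32 min
Total worked: 51 h 1 min = 3061 min.
Regular 40 h 0 min = 2400 min at $21.50/h; overtime 11 h 1 min = 661 min at $32.25/h.
Pay = (2400 × $21.50 + 661 × $32.25) ÷ 60 = $1215.29.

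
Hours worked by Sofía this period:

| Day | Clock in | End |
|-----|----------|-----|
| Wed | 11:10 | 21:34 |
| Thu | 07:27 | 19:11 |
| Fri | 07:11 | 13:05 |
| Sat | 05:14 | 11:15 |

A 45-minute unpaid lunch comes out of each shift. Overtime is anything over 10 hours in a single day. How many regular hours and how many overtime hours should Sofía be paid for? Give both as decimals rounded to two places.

Wed: 11:10–21:34 = 10 h 24 min; less 45 min break → 9 h 39 min
Thu: 07:27–19:11 = 11 h 44 min; less 45 min break → 10 h 59 min
Fri: 07:11–13:05 = 5 h 54 min; less 45 min break → 5 h 9 min
Sat: 05:14–11:15 = 6 h 1 min; less 45 min break → 5 h 16 min
Wed reg 9 h 39 min / OT 0 h 0 min; Thu reg 10 h 0 min / OT 0 h 59 min; Fri reg 5 h 9 min / OT 0 h 0 min; Sat reg 5 h 16 min / OT 0 h 0 min.
Totals: regular 30 h 4 min, overtime 0 h 59 min.

Regular 30.07 hours, overtime 0.98 hours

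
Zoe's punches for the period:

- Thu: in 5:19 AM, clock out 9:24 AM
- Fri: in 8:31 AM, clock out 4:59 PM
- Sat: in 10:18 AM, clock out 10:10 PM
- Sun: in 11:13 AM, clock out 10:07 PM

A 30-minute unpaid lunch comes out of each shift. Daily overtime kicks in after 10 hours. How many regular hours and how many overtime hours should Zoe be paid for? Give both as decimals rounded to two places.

Regular 31.55 hours, overtime 1.77 hours

Thu: 5:19 AM–9:24 AM = 4 h 5 min; less 30 min break → 3 h 35 min
Fri: 8:31 AM–4:59 PM = 8 h 28 min; less 30 min break → 7 h 58 min
Sat: 10:18 AM–10:10 PM = 11 h 52 min; less 30 min break → 11 h 22 min
Sun: 11:13 AM–10:07 PM = 10 h 54 min; less 30 min break → 10 h 24 min
Thu reg 3 h 35 min / OT 0 h 0 min; Fri reg 7 h 58 min / OT 0 h 0 min; Sat reg 10 h 0 min / OT 1 h 22 min; Sun reg 10 h 0 min / OT 0 h 24 min.
Totals: regular 31 h 33 min, overtime 1 h 46 min.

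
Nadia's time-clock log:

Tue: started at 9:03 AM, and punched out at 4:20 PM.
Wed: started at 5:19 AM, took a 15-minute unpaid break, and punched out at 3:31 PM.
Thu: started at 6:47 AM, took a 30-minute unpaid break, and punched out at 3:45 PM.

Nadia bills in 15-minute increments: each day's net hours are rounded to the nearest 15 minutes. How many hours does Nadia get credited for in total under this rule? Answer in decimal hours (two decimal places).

Tue: 9:03 AM–4:20 PM = 7 h 17 min → rounds to 7 h 15 min
Wed: 5:19 AM–3:31 PM = 10 h 12 min − 15 min = 9 h 57 min → rounds to 10 h 0 min
Thu: 6:47 AM–3:45 PM = 8 h 58 min − 30 min = 8 h 28 min → rounds to 8 h 30 min
Total credited: 25 h 45 min.

25.75 hours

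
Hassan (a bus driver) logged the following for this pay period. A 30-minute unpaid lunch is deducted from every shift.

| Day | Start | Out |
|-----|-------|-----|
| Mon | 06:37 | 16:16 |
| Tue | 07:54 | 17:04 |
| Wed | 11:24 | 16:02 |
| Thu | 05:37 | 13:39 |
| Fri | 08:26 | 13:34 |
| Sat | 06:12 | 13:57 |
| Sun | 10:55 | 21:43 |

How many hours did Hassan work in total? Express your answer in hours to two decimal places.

Mon: 06:37–16:16 = 9 h 39 min; less 30 min break → 9 h 9 min
Tue: 07:54–17:04 = 9 h 10 min; less 30 min break → 8 h 40 min
Wed: 11:24–16:02 = 4 h 38 min; less 30 min break → 4 h 8 min
Thu: 05:37–13:39 = 8 h 2 min; less 30 min break → 7 h 32 min
Fri: 08:26–13:34 = 5 h 8 min; less 30 min break → 4 h 38 min
Sat: 06:12–13:57 = 7 h 45 min; less 30 min break → 7 h 15 min
Sun: 10:55–21:43 = 10 h 48 min; less 30 min break → 10 h 18 min
Total: 9 h 9 min + 8 h 40 min + 4 h 8 min + 7 h 32 min + 4 h 38 min + 7 h 15 min + 10 h 18 min = 51 h 40 min.

51.67 hours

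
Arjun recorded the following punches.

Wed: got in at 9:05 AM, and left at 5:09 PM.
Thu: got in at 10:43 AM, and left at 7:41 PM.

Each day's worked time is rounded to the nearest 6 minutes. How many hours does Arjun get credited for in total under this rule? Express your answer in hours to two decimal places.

17.10 hours

Wed: 9:05 AM–5:09 PM = 8 h 4 min → rounds to 8 h 6 min
Thu: 10:43 AM–7:41 PM = 8 h 58 min → rounds to 9 h 0 min
Total credited: 17 h 6 min.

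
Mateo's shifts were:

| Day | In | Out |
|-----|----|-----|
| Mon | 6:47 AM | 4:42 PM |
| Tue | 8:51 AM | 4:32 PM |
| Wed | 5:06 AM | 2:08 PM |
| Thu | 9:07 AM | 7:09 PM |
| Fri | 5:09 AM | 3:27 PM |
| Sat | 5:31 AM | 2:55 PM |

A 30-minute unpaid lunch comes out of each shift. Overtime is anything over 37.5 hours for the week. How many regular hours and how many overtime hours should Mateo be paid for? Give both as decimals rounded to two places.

Regular 37.50 hours, overtime 15.87 hours

Mon: 6:47 AM–4:42 PM = 9 h 55 min; less 30 min break → 9 h 25 min
Tue: 8:51 AM–4:32 PM = 7 h 41 min; less 30 min break → 7 h 11 min
Wed: 5:06 AM–2:08 PM = 9 h 2 min; less 30 min break → 8 h 32 min
Thu: 9:07 AM–7:09 PM = 10 h 2 min; less 30 min break → 9 h 32 min
Fri: 5:09 AM–3:27 PM = 10 h 18 min; less 30 min break → 9 h 48 min
Sat: 5:31 AM–2:55 PM = 9 h 24 min; less 30 min break → 8 h 54 min
Total worked: 53 h 22 min = 53.37 h.
Threshold 37.5 h → overtime 15 h 52 min, regular 37 h 30 min.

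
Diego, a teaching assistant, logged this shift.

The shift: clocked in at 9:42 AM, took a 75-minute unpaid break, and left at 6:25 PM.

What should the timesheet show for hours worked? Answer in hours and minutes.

7 h 28 min

The shift: 9:42 AM–6:25 PM = 8 h 43 min; less 75 min break → 7 h 28 min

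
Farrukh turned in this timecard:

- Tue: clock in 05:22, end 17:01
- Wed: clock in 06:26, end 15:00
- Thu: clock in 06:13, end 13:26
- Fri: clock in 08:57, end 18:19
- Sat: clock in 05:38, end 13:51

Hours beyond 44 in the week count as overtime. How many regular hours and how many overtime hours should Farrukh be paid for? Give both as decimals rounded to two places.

Tue: 05:22–17:01 = 11 h 39 min
Wed: 06:26–15:00 = 8 h 34 min
Thu: 06:13–13:26 = 7 h 13 min
Fri: 08:57–18:19 = 9 h 22 min
Sat: 05:38–13:51 = 8 h 13 min
Total worked: 45 h 1 min = 45.02 h.
Threshold 44 h → overtime 1 h 1 min, regular 44 h 0 min.

Regular 44.00 hours, overtime 1.02 hours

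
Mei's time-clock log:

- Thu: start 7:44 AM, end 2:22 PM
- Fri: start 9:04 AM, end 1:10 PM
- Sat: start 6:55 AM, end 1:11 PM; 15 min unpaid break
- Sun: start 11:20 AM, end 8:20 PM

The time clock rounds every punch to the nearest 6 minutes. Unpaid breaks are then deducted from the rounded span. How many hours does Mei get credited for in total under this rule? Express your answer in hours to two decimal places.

Thu: in 7:44 AM→7:42 AM, out 2:22 PM→2:24 PM; 6 h 42 min
Fri: in 9:04 AM→9:06 AM, out 1:10 PM→1:12 PM; 4 h 6 min
Sat: in 6:55 AM→6:54 AM, out 1:11 PM→1:12 PM; 6 h 18 min − 15 min = 6 h 3 min
Sun: in 11:20 AM→11:18 AM, out 8:20 PM→8:18 PM; 9 h 0 min
Total credited: 25 h 51 min.

25.85 hours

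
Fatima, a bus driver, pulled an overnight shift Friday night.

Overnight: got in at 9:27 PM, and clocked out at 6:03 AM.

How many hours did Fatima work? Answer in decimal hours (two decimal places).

Overnight: 9:27 PM → midnight = 2 h 33 min; midnight → 6:03 AM = 6 h 3 min; span 8 h 36 min

8.60 hours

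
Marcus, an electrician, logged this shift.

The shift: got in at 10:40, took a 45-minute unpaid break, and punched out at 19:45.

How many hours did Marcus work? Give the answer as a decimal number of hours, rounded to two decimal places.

The shift: 10:40–19:45 = 9 h 5 min; less 45 min break → 8 h 20 min

8.33 hours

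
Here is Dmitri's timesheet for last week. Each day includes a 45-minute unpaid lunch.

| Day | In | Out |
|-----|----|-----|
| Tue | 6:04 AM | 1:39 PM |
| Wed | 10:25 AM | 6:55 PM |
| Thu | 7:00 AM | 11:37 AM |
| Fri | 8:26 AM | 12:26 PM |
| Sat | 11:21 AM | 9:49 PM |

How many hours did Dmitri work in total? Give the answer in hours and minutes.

Tue: 6:04 AM–1:39 PM = 7 h 35 min; less 45 min break → 6 h 50 min
Wed: 10:25 AM–6:55 PM = 8 h 30 min; less 45 min break → 7 h 45 min
Thu: 7:00 AM–11:37 AM = 4 h 37 min; less 45 min break → 3 h 52 min
Fri: 8:26 AM–12:26 PM = 4 h 0 min; less 45 min break → 3 h 15 min
Sat: 11:21 AM–9:49 PM = 10 h 28 min; less 45 min break → 9 h 43 min
Total: 6 h 50 min + 7 h 45 min + 3 h 52 min + 3 h 15 min + 9 h 43 min = 31 h 25 min.

31 h 25 min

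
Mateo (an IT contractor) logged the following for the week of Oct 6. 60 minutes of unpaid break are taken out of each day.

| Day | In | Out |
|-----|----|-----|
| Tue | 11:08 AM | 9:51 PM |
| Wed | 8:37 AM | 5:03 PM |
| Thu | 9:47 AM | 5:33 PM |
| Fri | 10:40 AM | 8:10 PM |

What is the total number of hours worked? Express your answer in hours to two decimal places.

32.42 hours

Tue: 11:08 AM–9:51 PM = 10 h 43 min; less 60 min break → 9 h 43 min
Wed: 8:37 AM–5:03 PM = 8 h 26 min; less 60 min break → 7 h 26 min
Thu: 9:47 AM–5:33 PM = 7 h 46 min; less 60 min break → 6 h 46 min
Fri: 10:40 AM–8:10 PM = 9 h 30 min; less 60 min break → 8 h 30 min
Total: 9 h 43 min + 7 h 26 min + 6 h 46 min + 8 h 30 min = 32 h 25 min.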